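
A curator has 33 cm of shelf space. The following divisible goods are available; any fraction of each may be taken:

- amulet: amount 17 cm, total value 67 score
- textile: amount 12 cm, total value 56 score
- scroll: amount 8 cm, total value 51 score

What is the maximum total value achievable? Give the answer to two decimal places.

158.24

Take in order of value per unit:
- scroll (51/8 per unit): all 8 → value 51, running total 51.00
- textile (56/12 per unit): all 12 → value 56, running total 107.00
- amulet (67/17 per unit): 13 of 17 → value 13×67/17 = 51.2353, running total 158.24
Total 158.24.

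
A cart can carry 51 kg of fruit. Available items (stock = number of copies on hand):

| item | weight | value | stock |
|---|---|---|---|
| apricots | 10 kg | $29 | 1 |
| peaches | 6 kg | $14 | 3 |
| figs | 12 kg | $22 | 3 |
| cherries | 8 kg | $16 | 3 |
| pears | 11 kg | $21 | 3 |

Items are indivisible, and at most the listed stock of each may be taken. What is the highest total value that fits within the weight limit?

$114

Top feasible selections:
- 1×apricots + 3×peaches + 1×figs + 1×pears: weight 51, value 114
- 1×apricots + 3×peaches + 2×pears: weight 50, value 113
- 1×apricots + 1×peaches + 3×cherries + 1×pears: weight 51, value 112
- 1×apricots + 2×peaches + 1×figs + 2×cherries: weight 50, value 111
Best: $114.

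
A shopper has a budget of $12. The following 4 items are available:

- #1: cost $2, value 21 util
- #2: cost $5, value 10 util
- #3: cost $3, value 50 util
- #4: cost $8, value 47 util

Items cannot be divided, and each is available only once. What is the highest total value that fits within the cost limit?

This is a 0/1 knapsack; check combinations near the capacity.
- #3+#4: cost 3+8=11, value 50+47=97
- #1+#2+#3: cost 2+5+3=10, value 21+10+50=81
- #1+#3: cost 2+3=5, value 21+50=71
- #1+#4: cost 2+8=10, value 21+47=68
- #2+#3: cost 5+3=8, value 10+50=60
Best: 97 util.

97 util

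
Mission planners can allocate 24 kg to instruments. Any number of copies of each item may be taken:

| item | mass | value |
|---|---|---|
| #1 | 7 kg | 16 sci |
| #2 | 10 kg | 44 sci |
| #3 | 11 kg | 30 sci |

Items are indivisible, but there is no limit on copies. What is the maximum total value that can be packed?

88 sci

Best value-per-unit is #2 at 44/10, and filling with it alone uses mass 2×10=20. No mix of the others beats 2×44 = 88.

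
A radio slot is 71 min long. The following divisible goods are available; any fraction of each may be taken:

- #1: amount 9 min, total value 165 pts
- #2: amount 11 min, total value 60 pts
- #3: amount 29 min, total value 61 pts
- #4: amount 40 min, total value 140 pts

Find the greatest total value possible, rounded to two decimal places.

388.14

Take in order of value per unit:
- #1 (165/9 per unit): all 9 → value 165, running total 165.00
- #2 (60/11 per unit): all 11 → value 60, running total 225.00
- #4 (140/40 per unit): all 40 → value 140, running total 365.00
- #3 (61/29 per unit): 11 of 29 → value 11×61/29 = 23.1379, running total 388.14
Total 388.14.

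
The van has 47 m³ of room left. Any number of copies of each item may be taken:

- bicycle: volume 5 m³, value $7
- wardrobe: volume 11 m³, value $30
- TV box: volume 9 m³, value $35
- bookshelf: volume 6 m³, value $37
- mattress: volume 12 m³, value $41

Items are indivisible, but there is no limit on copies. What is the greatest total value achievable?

$266

Best value-per-unit is bookshelf at 37/6; filling with it alone gives 7×37 = 259.
Optimal mix: 1×bicycle + 7×bookshelf → volume 47, value 266.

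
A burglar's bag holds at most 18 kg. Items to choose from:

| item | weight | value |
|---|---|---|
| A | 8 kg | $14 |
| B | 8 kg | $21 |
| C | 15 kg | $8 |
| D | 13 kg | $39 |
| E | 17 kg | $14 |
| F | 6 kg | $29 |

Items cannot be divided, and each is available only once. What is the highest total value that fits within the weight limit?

$50

Check high-value combinations within 18 kg:
- B+F: weight 8+6=14, value 21+29=50
- A+F: weight 8+6=14, value 14+29=43
- D: weight 13, value 39
Best: $50.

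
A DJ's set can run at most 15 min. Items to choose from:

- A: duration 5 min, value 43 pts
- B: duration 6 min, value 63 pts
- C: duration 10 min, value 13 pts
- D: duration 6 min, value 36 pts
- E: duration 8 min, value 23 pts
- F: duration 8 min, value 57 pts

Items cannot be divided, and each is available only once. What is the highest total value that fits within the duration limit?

120 pts

Check high-value combinations within 15 min:
- B+F: duration 6+8=14, value 63+57=120
- A+B: duration 5+6=11, value 43+63=106
- A+F: duration 5+8=13, value 43+57=100
- B+D: duration 6+6=12, value 63+36=99
- D+F: duration 6+8=14, value 36+57=93
Best: 120 pts.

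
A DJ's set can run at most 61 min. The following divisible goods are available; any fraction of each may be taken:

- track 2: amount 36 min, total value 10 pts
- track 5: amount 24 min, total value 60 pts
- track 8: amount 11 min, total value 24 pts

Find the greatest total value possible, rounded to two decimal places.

91.22

Take in order of value per unit:
- track 5 (60/24 per unit): all 24 → value 60, running total 60.00
- track 8 (24/11 per unit): all 11 → value 24, running total 84.00
- track 2 (10/36 per unit): 26 of 36 → value 26×10/36 = 7.2222, running total 91.22
Total 91.22.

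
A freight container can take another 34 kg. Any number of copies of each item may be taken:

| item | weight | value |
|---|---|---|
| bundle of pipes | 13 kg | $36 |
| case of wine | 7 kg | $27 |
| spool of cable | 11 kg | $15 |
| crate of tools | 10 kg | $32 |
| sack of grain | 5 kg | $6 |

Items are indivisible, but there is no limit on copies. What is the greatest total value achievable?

$118

Best value-per-unit is case of wine at 27/7; filling with it alone gives 4×27 = 108.
Optimal mix: 2×case of wine + 2×crate of tools → weight 34, value 118.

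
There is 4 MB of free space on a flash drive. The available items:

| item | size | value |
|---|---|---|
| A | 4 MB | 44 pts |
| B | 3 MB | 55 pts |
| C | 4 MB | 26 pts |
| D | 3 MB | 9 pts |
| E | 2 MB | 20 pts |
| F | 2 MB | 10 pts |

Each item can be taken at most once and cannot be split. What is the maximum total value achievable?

Check high-value combinations within 4 MB:
- B: size 3, value 55
- A: size 4, value 44
- E+F: size 2+2=4, value 20+10=30
- C: size 4, value 26
- E: size 2, value 20
Best: 55 pts.

55 pts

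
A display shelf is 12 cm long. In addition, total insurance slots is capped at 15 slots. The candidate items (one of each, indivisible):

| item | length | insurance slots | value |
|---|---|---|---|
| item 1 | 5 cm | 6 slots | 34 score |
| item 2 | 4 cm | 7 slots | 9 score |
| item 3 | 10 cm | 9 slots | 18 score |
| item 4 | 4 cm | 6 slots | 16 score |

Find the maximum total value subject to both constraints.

Feasible sets respecting both limits:
- item 1+item 4: length 9, insurance slots 12, value 50
- item 1+item 2: length 9, insurance slots 13, value 43
- item 1: length 5, insurance slots 6, value 34
Best: 50 score.

50 score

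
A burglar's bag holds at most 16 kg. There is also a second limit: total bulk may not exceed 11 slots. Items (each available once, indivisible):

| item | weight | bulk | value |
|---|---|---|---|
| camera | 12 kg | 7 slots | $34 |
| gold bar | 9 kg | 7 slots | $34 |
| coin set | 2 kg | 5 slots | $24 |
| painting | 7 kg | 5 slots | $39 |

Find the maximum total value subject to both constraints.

$63

Feasible sets respecting both limits:
- coin set+painting: weight 9, bulk 10, value 63
- painting: weight 7, bulk 5, value 39
- camera: weight 12, bulk 7, value 34
Best: $63.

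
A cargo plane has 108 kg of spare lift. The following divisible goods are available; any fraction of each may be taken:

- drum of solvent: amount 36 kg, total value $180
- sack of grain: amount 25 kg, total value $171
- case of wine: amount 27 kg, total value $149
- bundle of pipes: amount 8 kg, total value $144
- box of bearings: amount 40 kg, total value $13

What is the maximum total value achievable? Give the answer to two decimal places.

647.90

Take in order of value per unit:
- bundle of pipes (144/8 per unit): all 8 → value 144, running total 144.00
- sack of grain (171/25 per unit): all 25 → value 171, running total 315.00
- case of wine (149/27 per unit): all 27 → value 149, running total 464.00
- drum of solvent (180/36 per unit): all 36 → value 180, running total 644.00
- box of bearings (13/40 per unit): 12 of 40 → value 12×13/40 = 3.9000, running total 647.90
Total 647.90.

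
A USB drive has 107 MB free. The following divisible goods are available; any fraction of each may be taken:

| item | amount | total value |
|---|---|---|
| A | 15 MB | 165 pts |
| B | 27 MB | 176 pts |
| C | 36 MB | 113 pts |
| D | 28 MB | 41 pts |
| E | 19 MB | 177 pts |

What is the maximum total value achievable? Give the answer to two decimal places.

Take in order of value per unit:
- A (165/15 per unit): all 15 → value 165, running total 165.00
- E (177/19 per unit): all 19 → value 177, running total 342.00
- B (176/27 per unit): all 27 → value 176, running total 518.00
- C (113/36 per unit): all 36 → value 113, running total 631.00
- D (41/28 per unit): 10 of 28 → value 10×41/28 = 14.6429, running total 645.64
Total 645.64.

645.64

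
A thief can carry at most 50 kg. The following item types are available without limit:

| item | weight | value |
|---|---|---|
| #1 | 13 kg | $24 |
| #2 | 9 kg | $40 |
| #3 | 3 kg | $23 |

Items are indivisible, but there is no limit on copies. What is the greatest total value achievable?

Best value-per-unit is #3 at 23/3, and filling with it alone uses weight 16×3=48. No mix of the others beats 16×23 = 368.

$368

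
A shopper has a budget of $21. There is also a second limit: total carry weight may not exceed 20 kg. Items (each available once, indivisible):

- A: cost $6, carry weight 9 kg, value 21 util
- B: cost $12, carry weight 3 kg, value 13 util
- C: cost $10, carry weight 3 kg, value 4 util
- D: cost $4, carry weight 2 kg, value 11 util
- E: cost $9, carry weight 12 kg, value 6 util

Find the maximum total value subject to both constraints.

36 util

Feasible sets respecting both limits:
- A+C+D: cost 20, carry weight 14, value 36
- A+B: cost 18, carry weight 12, value 34
- A+D: cost 10, carry weight 11, value 32
Best: 36 util.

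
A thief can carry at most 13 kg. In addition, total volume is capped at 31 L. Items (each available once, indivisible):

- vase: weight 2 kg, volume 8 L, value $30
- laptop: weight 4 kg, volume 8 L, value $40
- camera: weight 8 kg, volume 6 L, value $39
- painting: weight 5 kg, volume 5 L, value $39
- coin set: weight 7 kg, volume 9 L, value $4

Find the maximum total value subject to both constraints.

Feasible sets respecting both limits:
- vase+laptop+painting: weight 11, volume 21, value 109
- laptop+camera: weight 12, volume 14, value 79
- laptop+painting: weight 9, volume 13, value 79
- camera+painting: weight 13, volume 11, value 78
Best: $109.

$109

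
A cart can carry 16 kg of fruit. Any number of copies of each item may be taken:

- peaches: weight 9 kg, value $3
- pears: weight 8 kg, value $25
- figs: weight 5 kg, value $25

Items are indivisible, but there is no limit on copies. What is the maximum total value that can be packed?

Best value-per-unit is figs at 25/5, and filling with it alone uses weight 3×5=15. No mix of the others beats 3×25 = 75.

$75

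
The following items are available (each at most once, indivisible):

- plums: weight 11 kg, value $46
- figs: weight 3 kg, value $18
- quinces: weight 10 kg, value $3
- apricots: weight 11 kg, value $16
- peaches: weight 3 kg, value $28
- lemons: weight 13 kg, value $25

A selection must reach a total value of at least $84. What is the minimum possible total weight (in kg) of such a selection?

Subsets with value ≥ 84, sorted by total weight:
- plums+figs+peaches: weight 17, value 92
- plums+apricots+peaches: weight 25, value 90
Minimum weight: 17 kg.

17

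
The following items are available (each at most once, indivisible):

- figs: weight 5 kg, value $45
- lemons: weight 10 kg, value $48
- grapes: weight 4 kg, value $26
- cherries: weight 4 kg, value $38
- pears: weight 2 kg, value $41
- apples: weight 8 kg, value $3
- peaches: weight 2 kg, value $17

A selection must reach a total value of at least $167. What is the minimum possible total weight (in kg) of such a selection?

17

Subsets with value ≥ 167, sorted by total weight:
- figs+grapes+cherries+pears+peaches: weight 17, value 167
- figs+lemons+cherries+pears: weight 21, value 172
- lemons+grapes+cherries+pears+peaches: weight 22, value 170
Minimum weight: 17 kg.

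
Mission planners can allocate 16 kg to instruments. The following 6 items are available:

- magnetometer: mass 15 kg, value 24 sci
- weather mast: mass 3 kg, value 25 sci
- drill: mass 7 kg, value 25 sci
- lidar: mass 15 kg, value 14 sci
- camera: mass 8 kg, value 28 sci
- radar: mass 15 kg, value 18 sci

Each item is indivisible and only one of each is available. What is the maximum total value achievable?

53 sci

Check high-value combinations within 16 kg:
- weather mast+camera: mass 3+8=11, value 25+28=53
- drill+camera: mass 7+8=15, value 25+28=53
- weather mast+drill: mass 3+7=10, value 25+25=50
Best: 53 sci.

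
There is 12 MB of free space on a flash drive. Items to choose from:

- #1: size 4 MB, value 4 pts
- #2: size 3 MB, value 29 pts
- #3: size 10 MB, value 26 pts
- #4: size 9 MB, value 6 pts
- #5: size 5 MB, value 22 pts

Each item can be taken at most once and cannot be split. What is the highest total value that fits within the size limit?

Check high-value combinations within 12 MB:
- #1+#2+#5: size 4+3+5=12, value 4+29+22=55
- #2+#5: size 3+5=8, value 29+22=51
- #2+#4: size 3+9=12, value 29+6=35
- #1+#2: size 4+3=7, value 4+29=33
Best: 55 pts.

55 pts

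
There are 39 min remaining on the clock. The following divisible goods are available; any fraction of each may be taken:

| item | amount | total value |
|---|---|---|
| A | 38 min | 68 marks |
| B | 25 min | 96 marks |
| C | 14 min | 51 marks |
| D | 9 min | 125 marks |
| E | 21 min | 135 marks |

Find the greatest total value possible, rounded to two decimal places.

Take in order of value per unit:
- D (125/9 per unit): all 9 → value 125, running total 125.00
- E (135/21 per unit): all 21 → value 135, running total 260.00
- B (96/25 per unit): 9 of 25 → value 9×96/25 = 34.5600, running total 294.56
Total 294.56.

294.56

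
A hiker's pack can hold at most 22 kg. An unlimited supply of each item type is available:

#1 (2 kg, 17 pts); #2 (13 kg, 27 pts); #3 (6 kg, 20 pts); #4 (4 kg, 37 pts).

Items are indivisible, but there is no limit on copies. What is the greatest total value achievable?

202 pts

Best value-per-unit is #4 at 37/4; filling with it alone gives 5×37 = 185.
Optimal mix: 1×#1 + 5×#4 → weight 22, value 202.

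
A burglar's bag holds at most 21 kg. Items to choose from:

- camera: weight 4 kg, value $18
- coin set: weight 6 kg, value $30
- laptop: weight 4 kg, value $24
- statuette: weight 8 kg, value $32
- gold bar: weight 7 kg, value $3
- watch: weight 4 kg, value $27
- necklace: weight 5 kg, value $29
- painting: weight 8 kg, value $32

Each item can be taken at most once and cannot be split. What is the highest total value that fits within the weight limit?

Check high-value combinations within 21 kg:
- laptop+statuette+watch+necklace: weight 4+8+4+5=21, value 24+32+27+29=112
- laptop+watch+necklace+painting: weight 4+4+5+8=21, value 24+27+29+32=112
- coin set+laptop+watch+necklace: weight 6+4+4+5=19, value 30+24+27+29=110
Best: $112.

$112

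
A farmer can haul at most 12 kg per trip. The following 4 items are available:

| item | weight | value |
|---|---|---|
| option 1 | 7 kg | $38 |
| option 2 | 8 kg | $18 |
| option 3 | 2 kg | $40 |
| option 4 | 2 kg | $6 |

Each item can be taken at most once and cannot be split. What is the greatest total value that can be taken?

Check high-value combinations within 12 kg:
- option 1+option 3+option 4: weight 7+2+2=11, value 38+40+6=84
- option 1+option 3: weight 7+2=9, value 38+40=78
- option 2+option 3+option 4: weight 8+2+2=12, value 18+40+6=64
- option 2+option 3: weight 8+2=10, value 18+40=58
Best: $84.

$84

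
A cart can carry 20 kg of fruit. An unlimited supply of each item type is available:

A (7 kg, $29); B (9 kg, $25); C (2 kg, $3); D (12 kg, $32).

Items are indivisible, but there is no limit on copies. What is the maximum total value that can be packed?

Best value-per-unit is A at 29/7; filling with it alone gives 2×29 = 58.
Optimal mix: 2×A + 3×C → weight 20, value 67.

$67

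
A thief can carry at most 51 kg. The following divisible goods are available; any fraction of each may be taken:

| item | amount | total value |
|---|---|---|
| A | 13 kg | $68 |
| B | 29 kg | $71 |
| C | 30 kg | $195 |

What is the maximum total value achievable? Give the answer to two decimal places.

282.59

Take in order of value per unit:
- C (195/30 per unit): all 30 → value 195, running total 195.00
- A (68/13 per unit): all 13 → value 68, running total 263.00
- B (71/29 per unit): 8 of 29 → value 8×71/29 = 19.5862, running total 282.59
Total 282.59.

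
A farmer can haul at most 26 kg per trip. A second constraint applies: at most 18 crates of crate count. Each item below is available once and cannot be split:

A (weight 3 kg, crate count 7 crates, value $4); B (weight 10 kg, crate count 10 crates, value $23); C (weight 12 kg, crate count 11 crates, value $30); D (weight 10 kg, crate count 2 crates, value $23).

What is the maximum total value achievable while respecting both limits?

Feasible sets respecting both limits:
- C+D: weight 22, crate count 13, value 53
- B+D: weight 20, crate count 12, value 46
- A+C: weight 15, crate count 18, value 34
Best: $53.

$53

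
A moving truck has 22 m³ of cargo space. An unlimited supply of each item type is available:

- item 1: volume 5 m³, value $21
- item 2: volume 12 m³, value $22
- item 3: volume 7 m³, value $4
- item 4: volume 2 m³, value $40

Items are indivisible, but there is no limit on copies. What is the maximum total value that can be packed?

$440

Best value-per-unit is item 4 at 40/2, and filling with it alone uses volume 11×2=22. No mix of the others beats 11×40 = 440.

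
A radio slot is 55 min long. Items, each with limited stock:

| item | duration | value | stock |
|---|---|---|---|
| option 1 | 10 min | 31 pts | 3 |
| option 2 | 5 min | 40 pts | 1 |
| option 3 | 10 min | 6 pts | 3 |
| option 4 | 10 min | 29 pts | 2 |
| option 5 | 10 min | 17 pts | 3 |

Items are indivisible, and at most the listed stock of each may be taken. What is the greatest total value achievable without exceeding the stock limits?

Best selections within duration 55 and stock limits:
- 3×option 1 + 1×option 2 + 2×option 4: duration 55, value 191
- 3×option 1 + 1×option 2 + 1×option 4 + 1×option 5: duration 55, value 179
- 2×option 1 + 1×option 2 + 2×option 4 + 1×option 5: duration 55, value 177
- 3×option 1 + 1×option 2 + 1×option 3 + 1×option 4: duration 55, value 168
Best: 191 pts.

191 pts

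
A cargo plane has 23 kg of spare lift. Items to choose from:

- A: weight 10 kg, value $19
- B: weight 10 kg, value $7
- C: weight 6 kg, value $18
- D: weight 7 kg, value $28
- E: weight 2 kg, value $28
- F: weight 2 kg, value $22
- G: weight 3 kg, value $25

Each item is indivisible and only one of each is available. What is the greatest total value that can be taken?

$121

This is a 0/1 knapsack; check combinations near the capacity.
- C+D+E+F+G: weight 6+7+2+2+3=20, value 18+28+28+22+25=121
- A+C+E+F+G: weight 10+6+2+2+3=23, value 19+18+28+22+25=112
- D+E+F+G: weight 7+2+2+3=14, value 28+28+22+25=103
Best: $121.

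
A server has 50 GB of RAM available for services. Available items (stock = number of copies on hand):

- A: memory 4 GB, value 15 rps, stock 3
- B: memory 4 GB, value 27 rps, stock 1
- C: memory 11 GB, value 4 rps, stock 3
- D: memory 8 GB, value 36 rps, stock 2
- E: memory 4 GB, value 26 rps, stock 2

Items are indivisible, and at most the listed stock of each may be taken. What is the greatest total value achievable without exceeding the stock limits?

Top feasible selections:
- 3×A + 1×B + 2×D + 2×E: memory 40, value 196
- 2×A + 1×B + 1×C + 2×D + 2×E: memory 47, value 185
Best: 196 rps.

196 rps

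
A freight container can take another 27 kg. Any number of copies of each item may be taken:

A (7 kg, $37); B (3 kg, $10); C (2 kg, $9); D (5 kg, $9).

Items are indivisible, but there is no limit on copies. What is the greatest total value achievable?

Best value-per-unit is A at 37/7; filling with it alone gives 3×37 = 111.
Optimal mix: 3×A + 3×C → weight 27, value 138.

$138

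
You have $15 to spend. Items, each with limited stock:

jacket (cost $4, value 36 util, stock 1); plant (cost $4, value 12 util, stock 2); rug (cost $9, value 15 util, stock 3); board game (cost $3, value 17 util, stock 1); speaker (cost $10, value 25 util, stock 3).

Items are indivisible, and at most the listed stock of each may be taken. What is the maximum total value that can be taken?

Best selections within cost 15 and stock limits:
- 1×jacket + 2×plant + 1×board game: cost 15, value 77
- 1×jacket + 1×plant + 1×board game: cost 11, value 65
- 1×jacket + 1×speaker: cost 14, value 61
- 1×jacket + 2×plant: cost 12, value 60
Best: 77 util.

77 util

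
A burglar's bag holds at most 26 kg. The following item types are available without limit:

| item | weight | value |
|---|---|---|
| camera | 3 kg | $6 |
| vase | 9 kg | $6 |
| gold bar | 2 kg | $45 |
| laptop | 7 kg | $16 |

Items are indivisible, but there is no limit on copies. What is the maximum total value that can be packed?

$585

Best value-per-unit is gold bar at 45/2, and filling with it alone uses weight 13×2=26. No mix of the others beats 13×45 = 585.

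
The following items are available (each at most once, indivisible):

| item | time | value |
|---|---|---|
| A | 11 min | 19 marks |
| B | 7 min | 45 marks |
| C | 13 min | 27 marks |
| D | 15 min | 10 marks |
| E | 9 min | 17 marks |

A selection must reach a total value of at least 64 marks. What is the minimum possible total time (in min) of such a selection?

Subsets with value ≥ 64, sorted by total time:
- A+B: time 18, value 64
- B+C: time 20, value 72
- A+B+E: time 27, value 81
Minimum time: 18 min.

18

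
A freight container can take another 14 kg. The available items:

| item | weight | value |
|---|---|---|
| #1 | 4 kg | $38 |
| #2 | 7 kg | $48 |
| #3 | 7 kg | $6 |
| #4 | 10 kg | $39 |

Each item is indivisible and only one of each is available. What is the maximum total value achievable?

This is a 0/1 knapsack; check combinations near the capacity.
- #1+#2: weight 4+7=11, value 38+48=86
- #1+#4: weight 4+10=14, value 38+39=77
- #2+#3: weight 7+7=14, value 48+6=54
Best: $86.

$86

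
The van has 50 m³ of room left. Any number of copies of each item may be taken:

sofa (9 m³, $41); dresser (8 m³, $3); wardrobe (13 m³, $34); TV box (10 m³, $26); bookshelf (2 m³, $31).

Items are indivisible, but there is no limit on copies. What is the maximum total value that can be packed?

$775

Best value-per-unit is bookshelf at 31/2, and filling with it alone uses volume 25×2=50. No mix of the others beats 25×31 = 775.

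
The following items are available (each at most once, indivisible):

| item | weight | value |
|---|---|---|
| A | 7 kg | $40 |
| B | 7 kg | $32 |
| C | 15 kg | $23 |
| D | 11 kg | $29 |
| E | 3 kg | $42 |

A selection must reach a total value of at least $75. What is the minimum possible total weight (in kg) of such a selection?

10

Subsets with value ≥ 75, sorted by total weight:
- A+E: weight 10, value 82
- A+B+E: weight 17, value 114
- A+D+E: weight 21, value 111
- B+D+E: weight 21, value 103
Minimum weight: 10 kg.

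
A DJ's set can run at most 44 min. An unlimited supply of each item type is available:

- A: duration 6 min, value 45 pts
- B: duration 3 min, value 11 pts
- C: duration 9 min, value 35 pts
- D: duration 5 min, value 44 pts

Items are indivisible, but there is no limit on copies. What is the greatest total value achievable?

364 pts

Best value-per-unit is D at 44/5; filling with it alone gives 8×44 = 352.
Optimal mix: 1×A + 1×B + 7×D → duration 44, value 364.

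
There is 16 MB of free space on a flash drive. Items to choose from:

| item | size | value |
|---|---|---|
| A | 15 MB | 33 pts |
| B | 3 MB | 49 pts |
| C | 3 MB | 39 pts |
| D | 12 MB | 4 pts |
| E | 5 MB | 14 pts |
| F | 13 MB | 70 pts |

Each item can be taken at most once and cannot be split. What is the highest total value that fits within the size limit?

Check high-value combinations within 16 MB:
- B+F: size 3+13=16, value 49+70=119
- C+F: size 3+13=16, value 39+70=109
- B+C+E: size 3+3+5=11, value 49+39+14=102
- B+C: size 3+3=6, value 49+39=88
Best: 119 pts.

119 pts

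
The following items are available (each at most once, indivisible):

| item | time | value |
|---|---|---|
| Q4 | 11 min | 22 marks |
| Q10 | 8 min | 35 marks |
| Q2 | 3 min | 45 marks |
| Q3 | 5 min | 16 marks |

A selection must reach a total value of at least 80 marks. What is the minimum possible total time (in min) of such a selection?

Subsets with value ≥ 80, sorted by total time:
- Q10+Q2: time 11, value 80
- Q10+Q2+Q3: time 16, value 96
- Q4+Q2+Q3: time 19, value 83
Minimum time: 11 min.

11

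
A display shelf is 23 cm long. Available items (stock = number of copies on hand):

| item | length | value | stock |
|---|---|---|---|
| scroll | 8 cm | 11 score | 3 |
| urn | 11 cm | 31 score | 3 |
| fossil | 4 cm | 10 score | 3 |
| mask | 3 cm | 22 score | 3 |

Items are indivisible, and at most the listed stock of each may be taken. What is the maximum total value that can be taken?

Best selections within length 23 and stock limits:
- 1×urn + 3×mask: length 20, value 97
- 3×fossil + 3×mask: length 21, value 96
- 1×scroll + 1×fossil + 3×mask: length 21, value 87
- 2×fossil + 3×mask: length 17, value 86
Best: 97 score.

97 score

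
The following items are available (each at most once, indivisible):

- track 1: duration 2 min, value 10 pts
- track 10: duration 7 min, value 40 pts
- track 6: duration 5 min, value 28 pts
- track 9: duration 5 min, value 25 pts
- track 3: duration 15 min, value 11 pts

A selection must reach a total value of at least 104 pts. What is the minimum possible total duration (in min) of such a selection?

Subsets with value ≥ 104, sorted by total duration:
- track 10+track 6+track 9+track 3: duration 32, value 104
- track 1+track 10+track 6+track 9+track 3: duration 34, value 114
Minimum duration: 32 min.

32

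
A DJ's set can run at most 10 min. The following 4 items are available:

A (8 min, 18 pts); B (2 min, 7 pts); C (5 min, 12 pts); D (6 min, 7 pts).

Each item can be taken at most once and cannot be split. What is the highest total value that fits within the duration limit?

Check high-value combinations within 10 min:
- A+B: duration 8+2=10, value 18+7=25
- B+C: duration 2+5=7, value 7+12=19
- A: duration 8, value 18
- B+D: duration 2+6=8, value 7+7=14
Best: 25 pts.

25 pts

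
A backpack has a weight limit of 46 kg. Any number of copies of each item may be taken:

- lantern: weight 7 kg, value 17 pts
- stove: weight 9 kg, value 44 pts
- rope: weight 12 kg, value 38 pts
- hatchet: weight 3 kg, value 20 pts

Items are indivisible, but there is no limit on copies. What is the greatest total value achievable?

Best value-per-unit is hatchet at 20/3, and filling with it alone uses weight 15×3=45. No mix of the others beats 15×20 = 300.

300 pts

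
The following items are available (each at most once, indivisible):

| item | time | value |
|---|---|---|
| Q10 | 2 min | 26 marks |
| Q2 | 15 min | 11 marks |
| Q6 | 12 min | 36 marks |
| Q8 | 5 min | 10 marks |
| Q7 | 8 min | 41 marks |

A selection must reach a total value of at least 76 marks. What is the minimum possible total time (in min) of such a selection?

Subsets with value ≥ 76, sorted by total time:
- Q10+Q8+Q7: time 15, value 77
- Q6+Q7: time 20, value 77
- Q10+Q6+Q7: time 22, value 103
- Q6+Q8+Q7: time 25, value 87
Minimum time: 15 min.

15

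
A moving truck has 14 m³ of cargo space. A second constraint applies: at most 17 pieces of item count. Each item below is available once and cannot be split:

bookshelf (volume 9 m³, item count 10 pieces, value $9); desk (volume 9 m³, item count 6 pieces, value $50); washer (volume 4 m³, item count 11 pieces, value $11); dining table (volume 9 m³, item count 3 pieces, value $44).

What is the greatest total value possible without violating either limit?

$61

Feasible sets respecting both limits:
- desk+washer: volume 13, item count 17, value 61
- washer+dining table: volume 13, item count 14, value 55
- desk: volume 9, item count 6, value 50
Best: $61.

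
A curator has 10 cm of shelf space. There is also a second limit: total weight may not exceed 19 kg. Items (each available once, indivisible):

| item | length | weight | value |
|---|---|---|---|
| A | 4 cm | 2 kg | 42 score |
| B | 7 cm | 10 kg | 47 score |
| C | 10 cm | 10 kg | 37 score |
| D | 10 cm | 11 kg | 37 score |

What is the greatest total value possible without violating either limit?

Feasible sets respecting both limits:
- B: length 7, weight 10, value 47
- A: length 4, weight 2, value 42
- C: length 10, weight 10, value 37
Best: 47 score.

47 score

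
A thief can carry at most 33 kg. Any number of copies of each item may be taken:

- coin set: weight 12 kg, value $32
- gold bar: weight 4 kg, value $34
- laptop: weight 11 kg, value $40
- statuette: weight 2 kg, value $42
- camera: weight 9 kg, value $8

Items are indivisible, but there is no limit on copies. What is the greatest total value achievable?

Best value-per-unit is statuette at 42/2, and filling with it alone uses weight 16×2=32. No mix of the others beats 16×42 = 672.

$672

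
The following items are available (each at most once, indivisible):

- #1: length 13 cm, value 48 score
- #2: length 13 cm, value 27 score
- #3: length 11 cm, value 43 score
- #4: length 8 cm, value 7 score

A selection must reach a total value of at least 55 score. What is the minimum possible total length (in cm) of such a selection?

Subsets with value ≥ 55, sorted by total length:
- #1+#4: length 21, value 55
- #1+#3: length 24, value 91
- #2+#3: length 24, value 70
- #1+#2: length 26, value 75
Minimum length: 21 cm.

21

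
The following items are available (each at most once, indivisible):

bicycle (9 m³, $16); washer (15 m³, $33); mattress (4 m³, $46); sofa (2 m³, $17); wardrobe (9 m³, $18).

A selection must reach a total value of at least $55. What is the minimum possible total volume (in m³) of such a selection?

6

Subsets with value ≥ 55, sorted by total volume:
- mattress+sofa: volume 6, value 63
- mattress+wardrobe: volume 13, value 64
- bicycle+mattress: volume 13, value 62
- mattress+sofa+wardrobe: volume 15, value 81
Minimum volume: 6 m³.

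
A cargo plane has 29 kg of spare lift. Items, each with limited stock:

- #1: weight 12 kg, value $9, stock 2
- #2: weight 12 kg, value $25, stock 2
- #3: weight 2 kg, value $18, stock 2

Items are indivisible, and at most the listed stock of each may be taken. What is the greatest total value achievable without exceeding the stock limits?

Top feasible selections:
- 2×#2 + 2×#3: weight 28, value 86
- 1×#1 + 1×#2 + 2×#3: weight 28, value 70
Best: $86.

$86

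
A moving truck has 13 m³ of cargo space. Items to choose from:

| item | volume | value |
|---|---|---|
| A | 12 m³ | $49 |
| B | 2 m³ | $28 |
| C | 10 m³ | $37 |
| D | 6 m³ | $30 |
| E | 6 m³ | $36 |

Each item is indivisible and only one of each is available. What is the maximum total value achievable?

$66

Check high-value combinations within 13 m³:
- D+E: volume 6+6=12, value 30+36=66
- B+C: volume 2+10=12, value 28+37=65
- B+E: volume 2+6=8, value 28+36=64
- B+D: volume 2+6=8, value 28+30=58
Best: $66.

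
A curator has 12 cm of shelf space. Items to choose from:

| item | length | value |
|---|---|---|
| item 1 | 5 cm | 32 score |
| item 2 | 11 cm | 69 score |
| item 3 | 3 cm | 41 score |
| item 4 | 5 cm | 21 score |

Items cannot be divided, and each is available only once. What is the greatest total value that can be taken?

73 score

Check high-value combinations within 12 cm:
- item 1+item 3: length 5+3=8, value 32+41=73
- item 2: length 11, value 69
- item 3+item 4: length 3+5=8, value 41+21=62
- item 1+item 4: length 5+5=10, value 32+21=53
- item 3: length 3, value 41
Best: 73 score.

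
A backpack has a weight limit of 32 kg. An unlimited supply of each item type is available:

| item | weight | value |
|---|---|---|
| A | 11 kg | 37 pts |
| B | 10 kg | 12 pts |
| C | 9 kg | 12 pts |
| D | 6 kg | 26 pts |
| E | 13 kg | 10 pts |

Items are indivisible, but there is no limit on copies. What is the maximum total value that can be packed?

Best value-per-unit is D at 26/6, and filling with it alone uses weight 5×6=30. No mix of the others beats 5×26 = 130.

130 pts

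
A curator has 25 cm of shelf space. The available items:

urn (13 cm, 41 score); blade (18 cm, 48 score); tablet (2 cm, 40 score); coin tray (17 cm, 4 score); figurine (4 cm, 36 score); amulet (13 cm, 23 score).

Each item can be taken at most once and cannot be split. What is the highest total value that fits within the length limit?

This is a 0/1 knapsack; check combinations near the capacity.
- blade+tablet+figurine: length 18+2+4=24, value 48+40+36=124
- urn+tablet+figurine: length 13+2+4=19, value 41+40+36=117
- tablet+figurine+amulet: length 2+4+13=19, value 40+36+23=99
- blade+tablet: length 18+2=20, value 48+40=88
Best: 124 score.

124 score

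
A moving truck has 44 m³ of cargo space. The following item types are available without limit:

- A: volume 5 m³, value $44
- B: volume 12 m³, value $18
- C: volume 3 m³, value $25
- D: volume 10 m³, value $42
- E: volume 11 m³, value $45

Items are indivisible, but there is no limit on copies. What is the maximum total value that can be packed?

Best value-per-unit is A at 44/5; filling with it alone gives 8×44 = 352.
Optimal mix: 7×A + 3×C → volume 44, value 383.

$383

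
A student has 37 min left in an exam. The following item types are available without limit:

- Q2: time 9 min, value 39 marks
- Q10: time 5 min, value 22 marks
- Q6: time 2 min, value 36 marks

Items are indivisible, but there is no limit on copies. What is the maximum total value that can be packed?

648 marks

Best value-per-unit is Q6 at 36/2, and filling with it alone uses time 18×2=36. No mix of the others beats 18×36 = 648.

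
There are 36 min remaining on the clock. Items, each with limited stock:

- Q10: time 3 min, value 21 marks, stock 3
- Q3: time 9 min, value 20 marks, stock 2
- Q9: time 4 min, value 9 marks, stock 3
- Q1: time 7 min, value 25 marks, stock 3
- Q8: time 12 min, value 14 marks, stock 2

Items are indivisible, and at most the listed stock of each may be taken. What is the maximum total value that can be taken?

Top feasible selections:
- 3×Q10 + 1×Q9 + 3×Q1: time 34, value 147
- 3×Q10 + 1×Q3 + 1×Q9 + 2×Q1: time 36, value 142
- 3×Q10 + 3×Q9 + 2×Q1: time 35, value 140
Best: 147 marks.

147 marks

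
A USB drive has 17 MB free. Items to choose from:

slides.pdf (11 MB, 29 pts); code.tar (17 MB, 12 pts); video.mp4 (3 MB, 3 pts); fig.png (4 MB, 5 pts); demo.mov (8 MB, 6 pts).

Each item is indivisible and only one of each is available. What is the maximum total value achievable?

Check high-value combinations within 17 MB:
- slides.pdf+fig.png: size 11+4=15, value 29+5=34
- slides.pdf+video.mp4: size 11+3=14, value 29+3=32
- slides.pdf: size 11, value 29
- video.mp4+fig.png+demo.mov: size 3+4+8=15, value 3+5+6=14
- code.tar: size 17, value 12
Best: 34 pts.

34 pts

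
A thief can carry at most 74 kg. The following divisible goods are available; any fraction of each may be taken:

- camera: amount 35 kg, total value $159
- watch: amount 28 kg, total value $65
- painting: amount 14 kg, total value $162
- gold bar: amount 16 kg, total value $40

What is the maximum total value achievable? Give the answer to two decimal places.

Take in order of value per unit:
- painting (162/14 per unit): all 14 → value 162, running total 162.00
- camera (159/35 per unit): all 35 → value 159, running total 321.00
- gold bar (40/16 per unit): all 16 → value 40, running total 361.00
- watch (65/28 per unit): 9 of 28 → value 9×65/28 = 20.8929, running total 381.89
Total 381.89.

381.89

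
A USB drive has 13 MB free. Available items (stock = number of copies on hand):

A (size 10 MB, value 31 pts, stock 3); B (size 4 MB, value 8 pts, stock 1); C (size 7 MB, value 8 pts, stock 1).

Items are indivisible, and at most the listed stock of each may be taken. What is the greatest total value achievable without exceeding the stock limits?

Best selections within size 13 and stock limits:
- 1×A: size 10, value 31
- 1×B + 1×C: size 11, value 16
- 1×B: size 4, value 8
- 1×C: size 7, value 8
Best: 31 pts.

31 pts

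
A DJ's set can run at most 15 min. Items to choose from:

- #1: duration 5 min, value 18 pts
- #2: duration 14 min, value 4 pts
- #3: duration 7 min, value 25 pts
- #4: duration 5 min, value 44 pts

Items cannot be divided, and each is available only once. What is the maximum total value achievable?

This is a 0/1 knapsack; check combinations near the capacity.
- #3+#4: duration 7+5=12, value 25+44=69
- #1+#4: duration 5+5=10, value 18+44=62
- #4: duration 5, value 44
- #1+#3: duration 5+7=12, value 18+25=43
Best: 69 pts.

69 pts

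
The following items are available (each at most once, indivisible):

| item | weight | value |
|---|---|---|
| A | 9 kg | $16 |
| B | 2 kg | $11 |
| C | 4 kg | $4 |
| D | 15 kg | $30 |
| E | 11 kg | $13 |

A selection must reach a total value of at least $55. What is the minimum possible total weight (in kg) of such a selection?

Subsets with value ≥ 55, sorted by total weight:
- A+B+D: weight 26, value 57
- A+B+C+D: weight 30, value 61
- B+C+D+E: weight 32, value 58
Minimum weight: 26 kg.

26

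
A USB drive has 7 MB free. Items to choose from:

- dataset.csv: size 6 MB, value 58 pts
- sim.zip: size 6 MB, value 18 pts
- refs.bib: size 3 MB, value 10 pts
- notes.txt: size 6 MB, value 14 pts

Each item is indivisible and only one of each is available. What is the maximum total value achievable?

This is a 0/1 knapsack; check combinations near the capacity.
- dataset.csv: size 6, value 58
- sim.zip: size 6, value 18
- notes.txt: size 6, value 14
Best: 58 pts.

58 pts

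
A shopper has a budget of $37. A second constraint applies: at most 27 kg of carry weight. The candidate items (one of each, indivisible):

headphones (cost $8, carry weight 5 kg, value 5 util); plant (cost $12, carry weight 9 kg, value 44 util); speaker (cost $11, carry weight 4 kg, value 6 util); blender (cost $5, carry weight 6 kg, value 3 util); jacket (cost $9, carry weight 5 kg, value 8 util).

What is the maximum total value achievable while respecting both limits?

61 util

Feasible sets respecting both limits:
- plant+speaker+blender+jacket: cost 37, carry weight 24, value 61
- headphones+plant+blender+jacket: cost 34, carry weight 25, value 60
- headphones+plant+speaker+blender: cost 36, carry weight 24, value 58
Best: 61 util.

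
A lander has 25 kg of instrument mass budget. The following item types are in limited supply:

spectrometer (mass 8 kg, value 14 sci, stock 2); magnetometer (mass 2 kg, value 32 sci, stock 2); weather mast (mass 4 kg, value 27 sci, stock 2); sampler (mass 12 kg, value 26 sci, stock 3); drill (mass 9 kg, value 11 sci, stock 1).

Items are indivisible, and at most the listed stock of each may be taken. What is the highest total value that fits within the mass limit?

Top feasible selections:
- 2×magnetometer + 2×weather mast + 1×sampler: mass 24, value 144
- 1×spectrometer + 2×magnetometer + 2×weather mast: mass 20, value 132
- 2×magnetometer + 2×weather mast + 1×drill: mass 21, value 129
- 2×spectrometer + 2×magnetometer + 1×weather mast: mass 24, value 119
Best: 144 sci.

144 sci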